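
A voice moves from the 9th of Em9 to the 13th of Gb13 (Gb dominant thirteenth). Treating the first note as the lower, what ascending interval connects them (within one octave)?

diminished seventh

The 9th of Em9 is F#; the 13th of Gb13 (Gb dominant thirteenth) is Eb.
From F# to Eb: 9 semitones over a seventh = diminished.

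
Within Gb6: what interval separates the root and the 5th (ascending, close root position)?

Gb6 is spelled Gb-Bb-Db-Eb.
That puts Gb below Db.
Gb up to Db spans 5 letter names and 7 semitones — a perfect fifth.

perfect 5th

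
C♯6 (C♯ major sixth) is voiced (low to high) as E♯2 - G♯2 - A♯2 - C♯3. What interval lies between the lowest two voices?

m3

Those voices are E♯2 and G♯2.
From E♯ to G♯: 3 semitones over a third = minor.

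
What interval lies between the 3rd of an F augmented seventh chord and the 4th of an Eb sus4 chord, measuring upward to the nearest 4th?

The 3rd of F augmented seventh is A; the 4th of Eb sus4 is Ab.
From A to Ab: 11 semitones over an octave = diminished.

diminished octave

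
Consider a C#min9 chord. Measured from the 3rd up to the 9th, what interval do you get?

major seventh

The chord tones of C# minor ninth are C#–E–G#–B–D#.
So we need the interval from E up to D#.
E up to D# spans 7 letter names and 11 semitones — a major seventh.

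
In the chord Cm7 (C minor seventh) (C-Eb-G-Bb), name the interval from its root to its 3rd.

That puts C below Eb.
C up to Eb is 3 semitones, a half step narrower than a major third, so the interval is minor.

minor 3rd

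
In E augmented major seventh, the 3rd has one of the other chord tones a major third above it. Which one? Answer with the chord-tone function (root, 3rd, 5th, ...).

Spelling the chord: E–G#–B#–D#.
The 3rd is G#. A major third above G# is B#.
B# is the chord's 5th.

5th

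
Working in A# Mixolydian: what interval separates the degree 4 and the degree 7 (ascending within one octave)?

Spelling A# Mixolydian: A# B# C## D# E# F## G#.
So we need the interval from D# up to G#.
Counting 4 letters and 5 half steps from D# gives a perfect fourth.

perfect 4th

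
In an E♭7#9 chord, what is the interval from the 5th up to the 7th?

m3

E♭7#9 is spelled E♭–G–B♭–D♭–F♯.
The 5th is B♭ and the 7th is D♭.
From B♭ to D♭: 3 semitones over a third = minor.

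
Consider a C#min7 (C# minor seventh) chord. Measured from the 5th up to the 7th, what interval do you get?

minor third

Spelling the chord: C#–E–G#–B.
5th = G#; 7th = B.
From G# to B: 3 semitones over a third = minor.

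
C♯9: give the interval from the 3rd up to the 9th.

minor seventh

C♯9: C♯, E♯, G♯, B, D♯.
That puts E♯ below D♯.
From E♯ to D♯: 10 semitones over a seventh = minor.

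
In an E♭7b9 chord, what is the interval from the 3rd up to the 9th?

diminished seventh

The chord tones of E♭7b9 (E♭ dominant seventh flat nine) are E♭–G–B♭–D♭–F♭.
The 3rd is G and the 9th is F♭.
G up to F♭ is 9 semitones, a whole step narrower than a major seventh, so the interval is diminished.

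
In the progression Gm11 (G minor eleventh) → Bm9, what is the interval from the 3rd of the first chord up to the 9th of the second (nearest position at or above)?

Gm11 (G minor eleventh) has B♭ as its 3rd, and Bm9 has C♯ as its 9th.
B♭ up to C♯ is 3 semitones, a half step wider than a major second, so the interval is augmented.

augmented second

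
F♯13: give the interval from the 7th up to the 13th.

The chord tones of F♯13 (F♯ dominant thirteenth) are F♯ A♯ C♯ E G♯ D♯.
So we need the interval from E up to D♯.
Counting 7 letters and 11 half steps from E gives a major seventh.

major seventh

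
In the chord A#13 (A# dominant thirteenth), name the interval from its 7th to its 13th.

A#13 is spelled A# C## E# G# B# F##.
That puts G# below F##.
Counting 7 letters and 11 half steps from G# gives a major seventh.

major seventh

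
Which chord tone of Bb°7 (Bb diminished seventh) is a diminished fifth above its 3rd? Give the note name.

Bb°7 is spelled Bb, Db, Fb, Abb.
The 3rd is Db. A diminished fifth above Db is Abb.
Abb is the chord's 7th.

Abb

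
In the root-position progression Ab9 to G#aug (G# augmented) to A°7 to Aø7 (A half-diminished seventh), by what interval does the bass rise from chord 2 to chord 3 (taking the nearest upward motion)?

minor second

The roots are G# and A.
G# up to A is 1 semitone, a half step narrower than a major second, so the interval is minor.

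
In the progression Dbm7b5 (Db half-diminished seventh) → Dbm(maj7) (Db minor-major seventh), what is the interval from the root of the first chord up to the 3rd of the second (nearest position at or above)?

m3

The root of Dbm7b5 (Db half-diminished seventh) is Db; the 3rd of Dbm(maj7) (Db minor-major seventh) is Fb.
Db up to Fb is 3 semitones, a half step narrower than a major third, so the interval is minor.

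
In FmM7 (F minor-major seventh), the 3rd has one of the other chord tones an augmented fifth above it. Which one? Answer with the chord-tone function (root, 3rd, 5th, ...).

7th

Spelling the chord: F A♭ C E.
The 3rd is A♭. An augmented fifth above A♭ is E.
E is the chord's 7th.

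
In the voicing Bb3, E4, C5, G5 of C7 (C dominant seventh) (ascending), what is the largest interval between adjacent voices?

minor sixth

Adjacent intervals: Bb3→E4 = augmented fourth; E4→C5 = minor sixth; C5→G5 = perfect fifth.
The largest is E4 to C5, a minor sixth (8 semitones).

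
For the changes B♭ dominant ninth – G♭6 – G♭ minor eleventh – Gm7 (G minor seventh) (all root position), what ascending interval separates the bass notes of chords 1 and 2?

minor sixth

The roots are B♭ and G♭.
B♭ up to G♭ is 8 semitones, a half step narrower than a major sixth, so the interval is minor.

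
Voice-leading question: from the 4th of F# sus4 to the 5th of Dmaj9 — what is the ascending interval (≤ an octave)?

F# sus4 has B as its 4th, and Dmaj9 has A as its 5th.
B up to A is 10 semitones, a half step narrower than a major seventh, so the interval is minor.

minor 7th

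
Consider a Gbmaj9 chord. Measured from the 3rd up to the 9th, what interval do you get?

Gbmaj9: Gb Bb Db F Ab.
That puts Bb below Ab.
From Bb to Ab: 10 semitones over a seventh = minor.

m7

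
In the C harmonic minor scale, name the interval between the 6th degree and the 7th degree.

C harmonic minor: C D E♭ F G A♭ B.
The 6th degree is A♭ and the 7th scale degree is B.
2 letter names make it a second; at 3 semitones (a half step wider than major) the quality is augmented.

augmented second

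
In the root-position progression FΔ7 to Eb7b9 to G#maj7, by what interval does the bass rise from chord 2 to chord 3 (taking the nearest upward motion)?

The roots are Eb and G#.
Eb up to G# is 5 semitones, a half step wider than a major third, so the interval is augmented.

A3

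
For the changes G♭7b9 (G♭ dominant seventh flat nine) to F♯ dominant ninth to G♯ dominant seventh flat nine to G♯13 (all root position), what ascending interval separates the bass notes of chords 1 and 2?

augmented seventh

The roots are G♭ and F♯.
G♭ up to F♯ is 12 semitones, a half step wider than a major seventh, so the interval is augmented.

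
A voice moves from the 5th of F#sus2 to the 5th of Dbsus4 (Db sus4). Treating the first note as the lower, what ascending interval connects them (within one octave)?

diminished sixth

The 5th of F#sus2 is C#; the 5th of Dbsus4 (Db sus4) is Ab.
C# up to Ab is 7 semitones, a whole step narrower than a major sixth, so the interval is diminished.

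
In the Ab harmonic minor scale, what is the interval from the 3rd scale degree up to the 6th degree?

perfect fourth

The scale runs Ab Bb Cb Db Eb Fb G.
That puts Cb below Fb.
Counting 4 letters and 5 half steps from Cb gives a perfect fourth.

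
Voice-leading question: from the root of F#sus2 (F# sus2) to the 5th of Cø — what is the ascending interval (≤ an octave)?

diminished second

F#sus2 (F# sus2) has F# as its root, and Cø has Gb as its 5th.
F# up to Gb is 0 semitones, a whole step narrower than a major second, so the interval is diminished.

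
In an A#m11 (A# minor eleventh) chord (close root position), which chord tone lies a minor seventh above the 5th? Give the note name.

A#m11 (A# minor eleventh) is spelled A#, C#, E#, G#, B#, D#.
The 5th is E#. A minor seventh above E# is D#.
D# is the chord's 11th.

D#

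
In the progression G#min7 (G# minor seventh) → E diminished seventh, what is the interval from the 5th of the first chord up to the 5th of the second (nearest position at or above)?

diminished 6th

G#min7 (G# minor seventh) has D# as its 5th, and E diminished seventh has Bb as its 5th.
D# up to Bb is 7 semitones, a whole step narrower than a major sixth, so the interval is diminished.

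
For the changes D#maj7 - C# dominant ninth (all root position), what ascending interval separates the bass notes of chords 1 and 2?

minor seventh

The roots are D# and C#.
From D# to C#: 10 semitones over a seventh = minor.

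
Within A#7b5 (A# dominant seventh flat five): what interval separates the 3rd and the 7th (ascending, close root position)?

Spelling the chord: A#, C##, E, G#.
So we need the interval from C## up to G#.
C## up to G# is 6 semitones, a half step narrower than a perfect fifth, so the interval is diminished.

d5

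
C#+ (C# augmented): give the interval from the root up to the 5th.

Spelling the chord: C# E# G##.
So we need the interval from C# up to G##.
From C# to G##: 8 semitones over a fifth = augmented.

A5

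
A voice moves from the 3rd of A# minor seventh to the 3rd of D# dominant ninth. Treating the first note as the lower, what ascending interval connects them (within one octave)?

A# minor seventh has C# as its 3rd, and D# dominant ninth has F## as its 3rd.
4 letter names make it a fourth; at 6 semitones (a half step wider than perfect) the quality is augmented.

augmented fourth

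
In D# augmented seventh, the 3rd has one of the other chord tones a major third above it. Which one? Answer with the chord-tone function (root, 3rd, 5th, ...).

5th

D#aug7: D#–F##–A##–C#.
The 3rd is F##. A major third above F## is A##.
A## is the chord's 5th.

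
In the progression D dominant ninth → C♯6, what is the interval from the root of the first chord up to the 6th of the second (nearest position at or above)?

The root of D dominant ninth is D; the 6th of C♯6 is A♯.
From D to A♯: 8 semitones over a fifth = augmented.

augmented fifth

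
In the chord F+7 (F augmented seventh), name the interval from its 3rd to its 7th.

diminished fifth

F augmented seventh: F-A-C#-Eb.
The 3rd is A and the 7th is Eb.
From A to Eb: 6 semitones over a fifth = diminished.
That tritone between 3rd and 7th is what gives the dominant seventh its pull toward resolution.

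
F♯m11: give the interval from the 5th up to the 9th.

perfect 5th

F♯m11 is spelled F♯-A-C♯-E-G♯-B.
So we need the interval from C♯ up to G♯.
C♯ up to G♯ spans 5 letter names and 7 semitones — a perfect fifth.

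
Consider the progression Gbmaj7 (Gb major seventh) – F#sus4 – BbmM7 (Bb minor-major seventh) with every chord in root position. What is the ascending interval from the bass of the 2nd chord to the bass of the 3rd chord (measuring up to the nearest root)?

The roots are F# and Bb.
4 letter names make it a fourth; at 4 semitones (a half step narrower than perfect) the quality is diminished.

diminished fourth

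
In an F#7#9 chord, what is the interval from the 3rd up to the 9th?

major seventh

Spelling the chord: F#-A#-C#-E-G##.
So we need the interval from A# up to G##.
A# up to G## spans 7 letter names and 11 semitones — a major seventh.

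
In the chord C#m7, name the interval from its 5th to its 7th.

Spelling the chord: C#, E, G#, B.
The 5th is G# and the 7th is B.
From G# to B: 3 semitones over a third = minor.

minor third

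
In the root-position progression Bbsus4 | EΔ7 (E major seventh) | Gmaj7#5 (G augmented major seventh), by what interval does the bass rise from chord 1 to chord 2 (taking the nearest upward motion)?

The roots are Bb and E.
From Bb to E: 6 semitones over a fourth = augmented.

A4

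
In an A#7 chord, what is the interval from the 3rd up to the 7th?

Spelling the chord: A# C## E# G#.
3rd = C##; 7th = G#.
5 letter names make it a fifth; at 6 semitones (a half step narrower than perfect) the quality is diminished.

diminished fifth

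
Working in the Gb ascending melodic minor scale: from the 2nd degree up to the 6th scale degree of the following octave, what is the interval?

Gb melodic minor: Gb Ab Bbb Cb Db Eb F.
So we need the interval from Ab up to Eb.
From Ab to Eb is 19 semitones, exactly the perfect twelfth.

perfect 12th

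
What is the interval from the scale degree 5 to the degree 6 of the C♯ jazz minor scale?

major second

The scale runs C♯ D♯ E F♯ G♯ A♯ B♯.
So we need the interval from G♯ up to A♯.
Counting 2 letters and 2 half steps from G♯ gives a major second.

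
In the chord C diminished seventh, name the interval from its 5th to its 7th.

C diminished seventh is spelled C, Eb, Gb, Bbb.
The 5th is Gb and the 7th is Bbb.
Gb up to Bbb is 3 semitones, a half step narrower than a major third, so the interval is minor.

minor third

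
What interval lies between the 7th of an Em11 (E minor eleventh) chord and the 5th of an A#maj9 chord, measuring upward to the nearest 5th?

augmented second

The 7th of Em11 (E minor eleventh) is D; the 5th of A#maj9 is E#.
From D to E#: 3 semitones over a second = augmented.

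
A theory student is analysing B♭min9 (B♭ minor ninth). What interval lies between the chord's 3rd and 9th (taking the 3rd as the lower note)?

major seventh

The chord tones of B♭min9 are B♭-D♭-F-A♭-C.
So we need the interval from D♭ up to C.
D♭ up to C spans 7 letter names and 11 semitones — a major seventh.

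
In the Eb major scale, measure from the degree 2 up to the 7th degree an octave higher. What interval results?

major 13th

Spelling the Eb major scale: Eb F G Ab Bb C D.
So we need the interval from F up to D.
Counting 13 letters and 21 half steps from F gives a major thirteenth.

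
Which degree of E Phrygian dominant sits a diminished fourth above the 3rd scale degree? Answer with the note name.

C

The scale is E F G# A B C D.
The 3rd scale degree is G#; a diminished fourth above that is C — scale degree 6.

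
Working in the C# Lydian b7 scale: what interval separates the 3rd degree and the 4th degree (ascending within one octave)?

major second

Spelling the C# Lydian b7 scale: C# D# E# F## G# A# B.
3rd degree = E#; degree 4 = F##.
From E# to F## is 2 semitones, exactly the major second.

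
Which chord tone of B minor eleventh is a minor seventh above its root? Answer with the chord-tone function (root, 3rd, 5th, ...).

Bm11 (B minor eleventh): B–D–F#–A–C#–E.
The root is B. A minor seventh above B is A.
A is the chord's 7th.

7th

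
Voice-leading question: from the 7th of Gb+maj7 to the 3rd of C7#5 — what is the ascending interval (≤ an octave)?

M7

The 7th of Gb+maj7 is F; the 3rd of C7#5 is E.
From F to E is 11 semitones, exactly the major seventh.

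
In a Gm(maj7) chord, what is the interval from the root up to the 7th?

major seventh

The chord tones of G minor-major seventh are G–Bb–D–F#.
The root is G and the 7th is F#.
From G to F# is 11 semitones, exactly the major seventh.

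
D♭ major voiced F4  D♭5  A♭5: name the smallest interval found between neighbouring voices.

perfect fifth

Adjacent intervals: F4→D♭5 = minor sixth; D♭5→A♭5 = perfect fifth.
The smallest is D♭5 to A♭5, a perfect fifth (7 semitones).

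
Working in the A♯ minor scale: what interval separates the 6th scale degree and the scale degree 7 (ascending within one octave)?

A♯ natural minor: A♯ B♯ C♯ D♯ E♯ F♯ G♯.
6th scale degree = F♯; 7th scale degree = G♯.
From F♯ to G♯ is 2 semitones, exactly the major second.

major second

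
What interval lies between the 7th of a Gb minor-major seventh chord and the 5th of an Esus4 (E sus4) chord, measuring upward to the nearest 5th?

augmented fourth

The 7th of Gb minor-major seventh is F; the 5th of Esus4 (E sus4) is B.
F up to B is 6 semitones, a half step wider than a perfect fourth, so the interval is augmented.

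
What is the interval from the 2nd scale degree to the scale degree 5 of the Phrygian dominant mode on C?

Spelling the Phrygian dominant mode on C: C D♭ E F G A♭ B♭.
So we need the interval from D♭ up to G.
D♭ up to G is 6 semitones, a half step wider than a perfect fourth, so the interval is augmented.

augmented fourth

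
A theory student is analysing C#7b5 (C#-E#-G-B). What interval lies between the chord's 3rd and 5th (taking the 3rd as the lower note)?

The 3rd is E# and the 5th is G.
3 letter names make it a third; at 2 semitones (a whole step narrower than major) the quality is diminished.

diminished third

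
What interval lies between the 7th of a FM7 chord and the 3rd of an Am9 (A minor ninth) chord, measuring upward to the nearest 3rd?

minor 6th

The 7th of FM7 is E; the 3rd of Am9 (A minor ninth) is C.
6 letter names make it a sixth; at 8 semitones (a half step narrower than major) the quality is minor.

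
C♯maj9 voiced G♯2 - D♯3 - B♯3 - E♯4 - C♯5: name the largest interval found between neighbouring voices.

Adjacent intervals: G♯2→D♯3 = perfect fifth; D♯3→B♯3 = major sixth; B♯3→E♯4 = perfect fourth; E♯4→C♯5 = minor sixth.
The largest is D♯3 to B♯3, a major sixth (9 semitones).

M6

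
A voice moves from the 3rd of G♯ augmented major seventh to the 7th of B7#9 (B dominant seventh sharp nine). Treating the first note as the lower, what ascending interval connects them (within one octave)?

The 3rd of G♯ augmented major seventh is B♯; the 7th of B7#9 (B dominant seventh sharp nine) is A.
From B♯ to A: 9 semitones over a seventh = diminished.

diminished 7th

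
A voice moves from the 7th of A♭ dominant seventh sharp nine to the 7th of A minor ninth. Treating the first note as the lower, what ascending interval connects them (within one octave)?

A♭ dominant seventh sharp nine has G♭ as its 7th, and A minor ninth has G as its 7th.
From G♭ to G: 1 semitone over a unison = augmented.

augmented 1st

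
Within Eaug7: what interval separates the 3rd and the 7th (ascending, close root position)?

diminished fifth

Eaug7: E, G♯, B♯, D.
That puts G♯ below D.
From G♯ to D: 6 semitones over a fifth = diminished.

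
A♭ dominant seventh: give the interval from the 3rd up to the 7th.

A♭ dominant seventh: A♭ C E♭ G♭.
The 3rd is C and the 7th is G♭.
5 letter names make it a fifth; at 6 semitones (a half step narrower than perfect) the quality is diminished.

diminished fifth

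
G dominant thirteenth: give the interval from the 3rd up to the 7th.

Spelling the chord: G-B-D-F-A-E.
3rd = B; 7th = F.
B up to F is 6 semitones, a half step narrower than a perfect fifth, so the interval is diminished.

diminished fifth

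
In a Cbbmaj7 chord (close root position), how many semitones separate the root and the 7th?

11

CbbM7 is spelled Cbb Ebb Gbb Bbb.
Cbb to Bbb is a major seventh: 11 semitones.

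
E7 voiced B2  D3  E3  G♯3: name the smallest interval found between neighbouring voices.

Adjacent intervals: B2→D3 = minor third; D3→E3 = major second; E3→G♯3 = major third.
The smallest is D3 to E3, a major second (2 semitones).

major second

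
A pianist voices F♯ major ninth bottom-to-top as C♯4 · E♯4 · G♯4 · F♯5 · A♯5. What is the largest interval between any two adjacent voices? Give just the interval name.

Adjacent intervals: C♯4→E♯4 = major third; E♯4→G♯4 = minor third; G♯4→F♯5 = minor seventh; F♯5→A♯5 = major third.
The largest is G♯4 to F♯5, a minor seventh (10 semitones).

minor seventh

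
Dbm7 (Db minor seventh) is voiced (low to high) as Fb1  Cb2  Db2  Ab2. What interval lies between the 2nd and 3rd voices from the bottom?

Those voices are Cb2 and Db2.
Counting 2 letters and 2 half steps from Cb gives a major second.

major second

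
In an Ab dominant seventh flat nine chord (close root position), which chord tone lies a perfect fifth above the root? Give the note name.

Spelling the chord: Ab, C, Eb, Gb, Bbb.
The root is Ab. A perfect fifth above Ab is Eb.
Eb is the chord's 5th.

Eb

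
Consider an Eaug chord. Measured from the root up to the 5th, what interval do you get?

The chord tones of E augmented are E G♯ B♯.
That puts E below B♯.
From E to B♯: 8 semitones over a fifth = augmented.

augmented fifth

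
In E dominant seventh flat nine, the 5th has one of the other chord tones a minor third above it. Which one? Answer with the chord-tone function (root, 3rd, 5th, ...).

The chord tones of E7b9 are E, G#, B, D, F.
The 5th is B. A minor third above B is D.
D is the chord's 7th.

7th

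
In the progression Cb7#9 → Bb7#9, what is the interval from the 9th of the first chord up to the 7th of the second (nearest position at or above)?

Cb7#9 has D as its 9th, and Bb7#9 has Ab as its 7th.
D up to Ab is 6 semitones, a half step narrower than a perfect fifth, so the interval is diminished.

diminished fifth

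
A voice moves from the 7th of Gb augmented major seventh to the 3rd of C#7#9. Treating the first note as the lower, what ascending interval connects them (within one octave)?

augmented seventh

The 7th of Gb augmented major seventh is F; the 3rd of C#7#9 is E#.
7 letter names make it a seventh; at 12 semitones (a half step wider than major) the quality is augmented.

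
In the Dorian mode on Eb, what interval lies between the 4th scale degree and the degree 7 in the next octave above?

The scale runs Eb F Gb Ab Bb C Db.
That puts Ab below Db.
Counting 11 letters and 17 half steps from Ab gives a perfect eleventh.

P11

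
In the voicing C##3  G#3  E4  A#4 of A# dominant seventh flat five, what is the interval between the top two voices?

augmented 4th

Those voices are E4 and A#4.
E up to A# is 6 semitones, a half step wider than a perfect fourth, so the interval is augmented.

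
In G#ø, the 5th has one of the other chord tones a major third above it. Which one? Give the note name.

G#ø is spelled G#-B-D-F#.
The 5th is D. A major third above D is F#.
F# is the chord's 7th.

F#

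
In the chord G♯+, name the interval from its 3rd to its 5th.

major 3rd

The chord tones of G♯ augmented are G♯, B♯, D𝄪.
3rd = B♯; 5th = D𝄪.
From B♯ to D𝄪 is 4 semitones, exactly the major third.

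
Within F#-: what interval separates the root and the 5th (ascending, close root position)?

F#min is spelled F#–A–C#.
The root is F# and the 5th is C#.
Counting 5 letters and 7 half steps from F# gives a perfect fifth.

perfect fifth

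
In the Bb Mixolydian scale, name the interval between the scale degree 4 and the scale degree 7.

perfect 4th

Spelling the Bb Mixolydian scale: Bb C D Eb F G Ab.
So we need the interval from Eb up to Ab.
Counting 4 letters and 5 half steps from Eb gives a perfect fourth.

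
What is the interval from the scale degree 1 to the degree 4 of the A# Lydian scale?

The scale runs A# B# C## D## E# F## G##.
The scale degree 1 is A# and the scale degree 4 is D##.
From A# to D##: 6 semitones over a fourth = augmented.

augmented fourth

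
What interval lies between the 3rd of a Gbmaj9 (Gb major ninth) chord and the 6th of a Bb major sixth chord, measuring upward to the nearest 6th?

Gbmaj9 (Gb major ninth) has Bb as its 3rd, and Bb major sixth has G as its 6th.
Counting 6 letters and 9 half steps from Bb gives a major sixth.

major 6th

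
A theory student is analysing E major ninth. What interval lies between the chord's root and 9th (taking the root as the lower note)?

The chord tones of Emaj9 (E major ninth) are E–G#–B–D#–F#.
So we need the interval from E up to F#.
E up to F# spans 9 letter names and 14 semitones — a major ninth.

major ninth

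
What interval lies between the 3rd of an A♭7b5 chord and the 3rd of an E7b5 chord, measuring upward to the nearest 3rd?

A♭7b5 has C as its 3rd, and E7b5 has G♯ as its 3rd.
From C to G♯: 8 semitones over a fifth = augmented.

augmented fifth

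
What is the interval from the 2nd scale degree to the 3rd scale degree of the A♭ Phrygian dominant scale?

The scale runs A♭ B𝄫 C D♭ E♭ F♭ G♭.
So we need the interval from B𝄫 up to C.
B𝄫 up to C is 3 semitones, a half step wider than a major second, so the interval is augmented.

augmented 2nd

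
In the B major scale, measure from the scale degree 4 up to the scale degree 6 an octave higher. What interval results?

major 10th

Spelling the B major scale: B C# D# E F# G# A#.
Scale degree 4 = E; scale degree 6 (up an octave) = G#.
E up to G# spans 10 letter names and 16 semitones — a major tenth.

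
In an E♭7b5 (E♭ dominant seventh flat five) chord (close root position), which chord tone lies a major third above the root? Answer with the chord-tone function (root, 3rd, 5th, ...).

The chord tones of E♭7b5 (E♭ dominant seventh flat five) are E♭–G–B𝄫–D♭.
The root is E♭. A major third above E♭ is G.
G is the chord's 3rd.

3rd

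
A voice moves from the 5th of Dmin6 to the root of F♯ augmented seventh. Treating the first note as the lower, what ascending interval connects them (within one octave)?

Dmin6 has A as its 5th, and F♯ augmented seventh has F♯ as its root.
Counting 6 letters and 9 half steps from A gives a major sixth.

major sixth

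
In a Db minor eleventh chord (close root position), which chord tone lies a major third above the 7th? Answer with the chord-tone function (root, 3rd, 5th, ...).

9th

The chord tones of Dbm11 are Db, Fb, Ab, Cb, Eb, Gb.
The 7th is Cb. A major third above Cb is Eb.
Eb is the chord's 9th.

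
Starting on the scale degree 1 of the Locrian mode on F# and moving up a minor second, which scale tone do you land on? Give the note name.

The scale is F# G A B C D E.
The scale degree 1 is F#; a minor second above that is G — scale degree 2.

G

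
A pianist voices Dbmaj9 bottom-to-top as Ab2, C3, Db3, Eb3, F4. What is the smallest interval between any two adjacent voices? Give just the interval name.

Adjacent intervals: Ab2→C3 = major third; C3→Db3 = minor second; Db3→Eb3 = major second; Eb3→F4 = major ninth.
The smallest is C3 to Db3, a minor second (1 semitone).

minor second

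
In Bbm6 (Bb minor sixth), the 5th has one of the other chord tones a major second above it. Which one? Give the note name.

G

Spelling the chord: Bb-Db-F-G.
The 5th is F. A major second above F is G.
G is the chord's 6th.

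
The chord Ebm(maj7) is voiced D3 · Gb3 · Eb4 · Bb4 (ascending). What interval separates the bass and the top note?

The outer voices are D3 and Bb4.
13 letter names make it a thirteenth; at 20 semitones (a half step narrower than major) the quality is minor.

minor thirteenth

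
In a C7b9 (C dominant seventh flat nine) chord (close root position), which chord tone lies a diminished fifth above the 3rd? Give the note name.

Bb

C7b9 (C dominant seventh flat nine) is spelled C-E-G-Bb-Db.
The 3rd is E. A diminished fifth above E is Bb.
Bb is the chord's 7th.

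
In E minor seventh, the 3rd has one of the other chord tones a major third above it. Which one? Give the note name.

The chord tones of E minor seventh are E-G-B-D.
The 3rd is G. A major third above G is B.
B is the chord's 5th.

B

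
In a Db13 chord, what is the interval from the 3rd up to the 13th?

perfect eleventh

Db13 is spelled Db–F–Ab–Cb–Eb–Bb.
The 3rd is F and the 13th is Bb.
Counting 11 letters and 17 half steps from F gives a perfect eleventh.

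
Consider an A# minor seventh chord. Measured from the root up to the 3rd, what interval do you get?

minor 3rd

A#m7 is spelled A# C# E# G#.
So we need the interval from A# up to C#.
3 letter names make it a third; at 3 semitones (a half step narrower than major) the quality is minor.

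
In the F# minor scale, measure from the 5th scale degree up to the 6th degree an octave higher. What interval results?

m9

Spelling the F# minor scale: F# G# A B C# D E.
That puts C# below D.
9 letter names make it a ninth; at 13 semitones (a half step narrower than major) the quality is minor.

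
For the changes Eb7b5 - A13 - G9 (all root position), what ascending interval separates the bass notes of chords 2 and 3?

The roots are A and G.
7 letter names make it a seventh; at 10 semitones (a half step narrower than major) the quality is minor.

minor 7th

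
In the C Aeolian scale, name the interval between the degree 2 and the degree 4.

The scale runs C D Eb F G Ab Bb.
Degree 2 = D; 4th scale degree = F.
D up to F is 3 semitones, a half step narrower than a major third, so the interval is minor.

minor third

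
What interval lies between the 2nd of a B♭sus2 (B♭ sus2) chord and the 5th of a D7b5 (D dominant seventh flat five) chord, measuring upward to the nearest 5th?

minor 6th

The 2nd of B♭sus2 (B♭ sus2) is C; the 5th of D7b5 (D dominant seventh flat five) is A♭.
From C to A♭: 8 semitones over a sixth = minor.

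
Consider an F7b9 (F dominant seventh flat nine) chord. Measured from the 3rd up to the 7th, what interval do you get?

d5

The chord tones of F dominant seventh flat nine are F A C Eb Gb.
That puts A below Eb.
A up to Eb is 6 semitones, a half step narrower than a perfect fifth, so the interval is diminished.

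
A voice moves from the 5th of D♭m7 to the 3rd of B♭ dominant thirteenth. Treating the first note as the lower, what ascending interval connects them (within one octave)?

The 5th of D♭m7 is A♭; the 3rd of B♭ dominant thirteenth is D.
A♭ up to D is 6 semitones, a half step wider than a perfect fourth, so the interval is augmented.

augmented fourth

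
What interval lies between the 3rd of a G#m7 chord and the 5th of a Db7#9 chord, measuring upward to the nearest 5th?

G#m7 has B as its 3rd, and Db7#9 has Ab as its 5th.
B up to Ab is 9 semitones, a whole step narrower than a major seventh, so the interval is diminished.

diminished seventh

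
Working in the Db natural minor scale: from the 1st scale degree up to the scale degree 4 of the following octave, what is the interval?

Db natural minor: Db Eb Fb Gb Ab Bbb Cb.
The 1st scale degree is Db and the degree 4 (up an octave) is Gb.
From Db to Gb is 17 semitones, exactly the perfect eleventh.

perfect eleventh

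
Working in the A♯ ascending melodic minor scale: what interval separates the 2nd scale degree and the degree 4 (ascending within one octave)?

minor third

A♯ melodic minor: A♯ B♯ C♯ D♯ E♯ F𝄪 G𝄪.
The 2nd scale degree is B♯ and the scale degree 4 is D♯.
B♯ up to D♯ is 3 semitones, a half step narrower than a major third, so the interval is minor.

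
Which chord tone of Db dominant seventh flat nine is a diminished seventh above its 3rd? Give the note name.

Ebb

Db dominant seventh flat nine: Db–F–Ab–Cb–Ebb.
The 3rd is F. A diminished seventh above F is Ebb.
Ebb is the chord's 9th.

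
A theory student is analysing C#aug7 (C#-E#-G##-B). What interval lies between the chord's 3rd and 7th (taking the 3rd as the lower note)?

diminished fifth

The 3rd is E# and the 7th is B.
E# up to B is 6 semitones, a half step narrower than a perfect fifth, so the interval is diminished.
That tritone between 3rd and 7th is what gives the dominant seventh its pull toward resolution.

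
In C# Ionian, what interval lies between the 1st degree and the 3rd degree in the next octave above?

major tenth

Spelling C# Ionian: C# D# E# F# G# A# B#.
That puts C# below E#.
C# up to E# spans 10 letter names and 16 semitones — a major tenth.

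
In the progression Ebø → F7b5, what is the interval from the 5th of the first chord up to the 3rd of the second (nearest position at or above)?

augmented seventh

The 5th of Ebø is Bbb; the 3rd of F7b5 is A.
Bbb up to A is 12 semitones, a half step wider than a major seventh, so the interval is augmented.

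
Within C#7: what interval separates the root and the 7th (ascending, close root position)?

m7

Spelling the chord: C#–E#–G#–B.
That puts C# below B.
From C# to B: 10 semitones over a seventh = minor.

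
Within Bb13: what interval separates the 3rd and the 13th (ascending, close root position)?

perfect eleventh

Bb13 is spelled Bb, D, F, Ab, C, G.
The 3rd is D and the 13th is G.
D up to G spans 11 letter names and 17 semitones — a perfect eleventh.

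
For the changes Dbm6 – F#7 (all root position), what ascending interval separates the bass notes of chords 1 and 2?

A3

The roots are Db and F#.
3 letter names make it a third; at 5 semitones (a half step wider than major) the quality is augmented.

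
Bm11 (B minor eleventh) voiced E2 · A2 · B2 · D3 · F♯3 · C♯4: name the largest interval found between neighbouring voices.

Adjacent intervals: E2→A2 = perfect fourth; A2→B2 = major second; B2→D3 = minor third; D3→F♯3 = major third; F♯3→C♯4 = perfect fifth.
The largest is F♯3 to C♯4, a perfect fifth (7 semitones).

perfect fifth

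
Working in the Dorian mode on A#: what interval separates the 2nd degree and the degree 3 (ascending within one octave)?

m2

Spelling the Dorian mode on A#: A# B# C# D# E# F## G#.
2nd degree = B#; 3rd scale degree = C#.
2 letter names make it a second; at 1 semitone (a half step narrower than major) the quality is minor.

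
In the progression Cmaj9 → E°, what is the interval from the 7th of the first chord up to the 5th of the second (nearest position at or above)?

Cmaj9 has B as its 7th, and E° has Bb as its 5th.
8 letter names make it an octave; at 11 semitones (a half step narrower than perfect) the quality is diminished.

diminished octave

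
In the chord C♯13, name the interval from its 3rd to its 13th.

perfect eleventh

C♯13 is spelled C♯ E♯ G♯ B D♯ A♯.
That puts E♯ below A♯.
E♯ up to A♯ spans 11 letter names and 17 semitones — a perfect eleventh.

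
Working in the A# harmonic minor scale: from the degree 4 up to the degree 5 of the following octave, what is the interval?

The scale runs A# B# C# D# E# F# G##.
So we need the interval from D# up to E#.
D# up to E# spans 9 letter names and 14 semitones — a major ninth.

major 9th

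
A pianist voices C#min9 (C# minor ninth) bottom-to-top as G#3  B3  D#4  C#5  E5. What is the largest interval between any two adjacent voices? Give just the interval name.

minor seventh

Adjacent intervals: G#3→B3 = minor third; B3→D#4 = major third; D#4→C#5 = minor seventh; C#5→E5 = minor third.
The largest is D#4 to C#5, a minor seventh (10 semitones).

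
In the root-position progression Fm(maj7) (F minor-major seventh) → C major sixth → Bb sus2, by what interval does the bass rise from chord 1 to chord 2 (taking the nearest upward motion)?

perfect fifth

The roots are F and C.
Counting 5 letters and 7 half steps from F gives a perfect fifth.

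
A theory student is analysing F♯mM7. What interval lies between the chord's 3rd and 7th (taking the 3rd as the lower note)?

A5

Spelling the chord: F♯, A, C♯, E♯.
The 3rd is A and the 7th is E♯.
From A to E♯: 8 semitones over a fifth = augmented.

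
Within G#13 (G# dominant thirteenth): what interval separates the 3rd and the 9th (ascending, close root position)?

minor 7th

G#13 is spelled G# B# D# F# A# E#.
The 3rd is B# and the 9th is A#.
7 letter names make it a seventh; at 10 semitones (a half step narrower than major) the quality is minor.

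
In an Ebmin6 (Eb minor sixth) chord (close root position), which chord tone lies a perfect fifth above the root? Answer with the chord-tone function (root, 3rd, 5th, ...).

Ebm6 is spelled Eb–Gb–Bb–C.
The root is Eb. A perfect fifth above Eb is Bb.
Bb is the chord's 5th.

5th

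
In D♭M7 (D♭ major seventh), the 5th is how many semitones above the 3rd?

The chord tones of D♭M7 are D♭–F–A♭–C.
F to A♭ is a minor third: 3 semitones.

3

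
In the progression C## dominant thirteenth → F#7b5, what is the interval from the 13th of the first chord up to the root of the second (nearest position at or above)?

C## dominant thirteenth has A## as its 13th, and F#7b5 has F# as its root.
A## up to F# is 7 semitones, a whole step narrower than a major sixth, so the interval is diminished.

diminished 6th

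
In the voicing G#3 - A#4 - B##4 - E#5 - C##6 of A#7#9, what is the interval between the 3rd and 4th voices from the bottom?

Those voices are B##4 and E#5.
4 letter names make it a fourth; at 4 semitones (a half step narrower than perfect) the quality is diminished.

d4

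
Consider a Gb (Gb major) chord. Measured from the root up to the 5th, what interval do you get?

perfect fifth

Gb major is spelled Gb-Bb-Db.
So we need the interval from Gb up to Db.
From Gb to Db is 7 semitones, exactly the perfect fifth.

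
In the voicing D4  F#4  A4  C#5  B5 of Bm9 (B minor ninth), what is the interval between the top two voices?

minor 7th

Those voices are C#5 and B5.
C# up to B is 10 semitones, a half step narrower than a major seventh, so the interval is minor.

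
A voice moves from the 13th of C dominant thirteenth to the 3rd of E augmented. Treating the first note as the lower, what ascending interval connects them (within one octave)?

The 13th of C dominant thirteenth is A; the 3rd of E augmented is G#.
A up to G# spans 7 letter names and 11 semitones — a major seventh.

major seventh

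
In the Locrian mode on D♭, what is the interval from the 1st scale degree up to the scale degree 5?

diminished fifth

The scale runs D♭ E𝄫 F♭ G♭ A𝄫 B𝄫 C♭.
1st scale degree = D♭; scale degree 5 = A𝄫.
D♭ up to A𝄫 is 6 semitones, a half step narrower than a perfect fifth, so the interval is diminished.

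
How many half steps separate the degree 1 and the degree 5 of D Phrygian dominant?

The scale is D Eb F# G A Bb C.
D up to A is a perfect fifth — 7 semitones.

7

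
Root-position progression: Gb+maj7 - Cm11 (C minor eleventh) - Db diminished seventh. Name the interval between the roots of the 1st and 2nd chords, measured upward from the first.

The roots are Gb and C.
Gb up to C is 6 semitones, a half step wider than a perfect fourth, so the interval is augmented.

augmented 4th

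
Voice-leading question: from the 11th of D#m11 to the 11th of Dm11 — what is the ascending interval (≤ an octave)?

The 11th of D#m11 is G#; the 11th of Dm11 is G.
G# up to G is 11 semitones, a half step narrower than a perfect octave, so the interval is diminished.

diminished 8th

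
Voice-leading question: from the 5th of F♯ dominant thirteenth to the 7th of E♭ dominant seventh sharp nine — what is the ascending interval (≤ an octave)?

diminished second

F♯ dominant thirteenth has C♯ as its 5th, and E♭ dominant seventh sharp nine has D♭ as its 7th.
C♯ up to D♭ is 0 semitones, a whole step narrower than a major second, so the interval is diminished.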